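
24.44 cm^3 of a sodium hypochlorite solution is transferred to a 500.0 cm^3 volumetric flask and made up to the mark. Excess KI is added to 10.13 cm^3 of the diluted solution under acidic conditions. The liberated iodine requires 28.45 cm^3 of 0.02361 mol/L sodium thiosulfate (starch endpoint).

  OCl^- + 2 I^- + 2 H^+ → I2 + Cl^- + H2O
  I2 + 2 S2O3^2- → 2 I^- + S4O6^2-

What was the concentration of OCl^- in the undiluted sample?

0.6783 mol/L

n(S2O3^2-) = 0.02845 × 0.02361 = 6.717 × 10^-4 mol
n(I2) = n(S2O3^2-)/2 = 3.359 × 10^-4 mol
n(OCl^-) in the aliquot = 3.359 × 10^-4 mol (1:1 ratio)
[OCl^-]_dilute = 3.359 × 10^-4 / 0.01013 = 0.03315 mol/L
[OCl^-]_original = 0.03315 × 500.0/24.44 = 0.6783 mol/L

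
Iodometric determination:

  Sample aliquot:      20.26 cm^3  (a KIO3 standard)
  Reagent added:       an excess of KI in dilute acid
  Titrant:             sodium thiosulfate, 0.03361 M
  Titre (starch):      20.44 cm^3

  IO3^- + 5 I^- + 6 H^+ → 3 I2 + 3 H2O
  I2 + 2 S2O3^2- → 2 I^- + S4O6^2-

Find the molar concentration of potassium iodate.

n(S2O3^2-) = 0.02044 × 0.03361 = 6.870 × 10^-4 mol
n(I2) = n(S2O3^2-)/2 = 3.435 × 10^-4 mol
From the 1:3 ratio, n(IO3^-) in the aliquot = 1/3 × 3.435 × 10^-4 = 1.145 × 10^-4 mol
[IO3^-] = 1.145 × 10^-4 / 0.02026 = 0.005651 mol/L

0.005651 M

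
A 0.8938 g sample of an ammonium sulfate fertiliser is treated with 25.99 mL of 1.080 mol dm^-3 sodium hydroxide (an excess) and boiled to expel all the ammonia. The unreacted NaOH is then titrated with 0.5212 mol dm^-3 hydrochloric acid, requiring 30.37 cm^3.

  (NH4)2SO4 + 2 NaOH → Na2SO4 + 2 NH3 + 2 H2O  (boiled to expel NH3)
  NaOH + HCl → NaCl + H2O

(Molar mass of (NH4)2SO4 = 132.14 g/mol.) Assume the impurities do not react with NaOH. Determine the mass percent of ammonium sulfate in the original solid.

90.48 %

n(NaOH) added = 0.02599 × 1.080 = 0.02807 mol
n(HCl) used in back-titration = 0.03037 × 0.5212 = 0.01583 mol
n(NaOH) left over = 0.01583 mol (1:1 ratio)
n(NaOH) consumed by analyte = 0.02807 − 0.01583 = 0.01224 mol
From the 1:2 ratio, n((NH4)2SO4) = 1/2 × 0.01224 = 6.120 × 10^-3 mol
mass of (NH4)2SO4 = 6.120 × 10^-3 × 132.14 = 0.8087 g
% (NH4)2SO4 = 0.8087 / 0.8938 × 100 = 90.48 %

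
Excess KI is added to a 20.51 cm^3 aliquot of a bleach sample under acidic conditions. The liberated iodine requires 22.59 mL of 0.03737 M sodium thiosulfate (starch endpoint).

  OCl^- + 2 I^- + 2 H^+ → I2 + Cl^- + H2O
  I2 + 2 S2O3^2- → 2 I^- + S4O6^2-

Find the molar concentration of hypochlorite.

n(S2O3^2-) = 0.02259 × 0.03737 = 8.442 × 10^-4 mol
n(I2) = n(S2O3^2-)/2 = 4.221 × 10^-4 mol
n(OCl^-) in the aliquot = 4.221 × 10^-4 mol (1:1 ratio)
[OCl^-] = 4.221 × 10^-4 / 0.02051 = 0.02058 mol/L

0.02058 M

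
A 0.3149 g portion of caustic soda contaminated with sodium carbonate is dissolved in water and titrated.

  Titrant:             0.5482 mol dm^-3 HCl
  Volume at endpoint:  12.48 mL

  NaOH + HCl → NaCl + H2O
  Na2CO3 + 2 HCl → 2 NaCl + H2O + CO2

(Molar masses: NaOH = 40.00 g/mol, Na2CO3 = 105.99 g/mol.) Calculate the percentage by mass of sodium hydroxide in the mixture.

46.59 %

n(HCl) = 0.01248 × 0.5482 = 6.842 × 10^-3 mol
Let x = n(NaOH), y = n(Na2CO3).
Titrant: 1x + 2y = 6.842 × 10^-3;  mass: 40.00x + 105.99y = 0.3149
Solving, x = 3.668 × 10^-3 mol, y = 1.587 × 10^-3 mol
mass of NaOH = 3.668 × 10^-3 × 40.00 = 0.1467 g
% NaOH = 0.1467 / 0.3149 × 100 = 46.59 %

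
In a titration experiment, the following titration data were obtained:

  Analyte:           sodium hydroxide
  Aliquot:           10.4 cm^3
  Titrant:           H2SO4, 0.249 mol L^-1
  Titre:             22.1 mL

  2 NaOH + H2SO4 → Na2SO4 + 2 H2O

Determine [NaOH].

1.06 mol/L

n(H2SO4) = 0.0221 L × 0.249 mol/L = 5.50 × 10^-3 mol
From the 2:1 mole ratio, n(NaOH) = 2/1 × 5.50 × 10^-3 = 0.0110 mol
[NaOH] = 0.0110 mol / 0.0104 L = 1.06 mol/L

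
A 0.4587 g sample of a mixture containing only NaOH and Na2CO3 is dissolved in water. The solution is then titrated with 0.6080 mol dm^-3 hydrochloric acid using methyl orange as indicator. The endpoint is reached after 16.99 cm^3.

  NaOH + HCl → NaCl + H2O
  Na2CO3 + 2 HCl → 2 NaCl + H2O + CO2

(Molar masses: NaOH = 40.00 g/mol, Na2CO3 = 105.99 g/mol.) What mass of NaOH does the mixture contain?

n(HCl) = 0.01699 × 0.6080 = 0.01033 mol
Let x = n(NaOH), y = n(Na2CO3).
Titrant: 1x + 2y = 0.01033;  mass: 40.00x + 105.99y = 0.4587
Solving, x = 6.828 × 10^-3 mol, y = 1.751 × 10^-3 mol
mass of NaOH = 6.828 × 10^-3 × 40.00 = 0.2731 g

0.2731 g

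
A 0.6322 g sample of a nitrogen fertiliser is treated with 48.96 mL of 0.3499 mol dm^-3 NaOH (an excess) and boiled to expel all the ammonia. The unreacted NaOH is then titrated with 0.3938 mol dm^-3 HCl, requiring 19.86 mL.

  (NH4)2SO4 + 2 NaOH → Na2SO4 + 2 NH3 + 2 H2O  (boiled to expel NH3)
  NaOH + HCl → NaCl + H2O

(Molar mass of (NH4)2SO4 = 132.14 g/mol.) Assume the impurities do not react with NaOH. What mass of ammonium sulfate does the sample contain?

0.6151 g

n(NaOH) added = 0.04896 × 0.3499 = 0.01713 mol
n(HCl) used in back-titration = 0.01986 × 0.3938 = 7.821 × 10^-3 mol
n(NaOH) left over = 7.821 × 10^-3 mol (1:1 ratio)
n(NaOH) consumed by analyte = 0.01713 − 7.821 × 10^-3 = 9.310 × 10^-3 mol
From the 1:2 ratio, n((NH4)2SO4) = 1/2 × 9.310 × 10^-3 = 4.655 × 10^-3 mol
mass of (NH4)2SO4 = 4.655 × 10^-3 × 132.14 = 0.6151 g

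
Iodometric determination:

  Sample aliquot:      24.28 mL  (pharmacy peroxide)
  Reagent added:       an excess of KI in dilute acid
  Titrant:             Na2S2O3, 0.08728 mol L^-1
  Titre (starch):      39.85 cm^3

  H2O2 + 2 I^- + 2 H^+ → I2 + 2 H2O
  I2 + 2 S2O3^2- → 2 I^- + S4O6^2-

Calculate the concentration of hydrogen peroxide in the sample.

n(S2O3^2-) = 0.03985 × 0.08728 = 3.478 × 10^-3 mol
n(I2) = n(S2O3^2-)/2 = 1.739 × 10^-3 mol
n(H2O2) in the aliquot = 1.739 × 10^-3 mol (1:1 ratio)
[H2O2] = 1.739 × 10^-3 / 0.02428 = 0.07162 mol/L

0.07162 mol/L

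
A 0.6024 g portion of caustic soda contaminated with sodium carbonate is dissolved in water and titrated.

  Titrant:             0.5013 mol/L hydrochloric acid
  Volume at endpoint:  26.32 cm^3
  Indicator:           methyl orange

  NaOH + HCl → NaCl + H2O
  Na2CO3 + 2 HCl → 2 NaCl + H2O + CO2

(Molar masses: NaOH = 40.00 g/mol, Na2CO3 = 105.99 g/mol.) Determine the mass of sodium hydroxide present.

n(HCl) = 0.02632 × 0.5013 = 0.01319 mol
Let x = n(NaOH), y = n(Na2CO3).
Titrant: 1x + 2y = 0.01319;  mass: 40.00x + 105.99y = 0.6024
Solving, x = 7.451 × 10^-3 mol, y = 2.872 × 10^-3 mol
mass of NaOH = 7.451 × 10^-3 × 40.00 = 0.2980 g

0.2980 g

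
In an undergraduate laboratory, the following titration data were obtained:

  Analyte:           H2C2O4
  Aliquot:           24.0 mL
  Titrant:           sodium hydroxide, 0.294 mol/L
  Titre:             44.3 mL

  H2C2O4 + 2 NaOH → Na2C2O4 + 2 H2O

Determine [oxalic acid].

n(NaOH) = 0.0443 L × 0.294 mol/L = 0.0130 mol
From the 1:2 mole ratio, n(H2C2O4) = 1/2 × 0.0130 = 6.51 × 10^-3 mol
[H2C2O4] = 6.51 × 10^-3 mol / 0.0240 L = 0.271 mol/L

0.271 mol/L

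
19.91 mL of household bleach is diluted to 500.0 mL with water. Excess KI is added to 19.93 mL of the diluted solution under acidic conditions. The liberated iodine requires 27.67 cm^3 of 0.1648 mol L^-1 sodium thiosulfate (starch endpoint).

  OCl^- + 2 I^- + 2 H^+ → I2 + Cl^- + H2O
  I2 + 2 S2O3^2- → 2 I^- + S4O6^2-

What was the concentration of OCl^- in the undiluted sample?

2.873 mol/L

n(S2O3^2-) = 0.02767 × 0.1648 = 4.560 × 10^-3 mol
n(I2) = n(S2O3^2-)/2 = 2.280 × 10^-3 mol
n(OCl^-) in the aliquot = 2.280 × 10^-3 mol (1:1 ratio)
[OCl^-]_dilute = 2.280 × 10^-3 / 0.01993 = 0.1144 mol/L
[OCl^-]_original = 0.1144 × 500.0/19.91 = 2.873 mol/L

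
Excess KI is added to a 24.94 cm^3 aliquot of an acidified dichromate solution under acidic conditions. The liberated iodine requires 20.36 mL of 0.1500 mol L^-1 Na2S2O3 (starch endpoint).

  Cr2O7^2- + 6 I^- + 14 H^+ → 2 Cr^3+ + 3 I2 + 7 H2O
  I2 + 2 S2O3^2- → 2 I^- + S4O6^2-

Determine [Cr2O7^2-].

0.02041 mol/L

n(S2O3^2-) = 0.02036 × 0.1500 = 3.054 × 10^-3 mol
n(I2) = n(S2O3^2-)/2 = 1.527 × 10^-3 mol
From the 1:3 ratio, n(Cr2O7^2-) in the aliquot = 1/3 × 1.527 × 10^-3 = 5.090 × 10^-4 mol
[Cr2O7^2-] = 5.090 × 10^-4 / 0.02494 = 0.02041 mol/L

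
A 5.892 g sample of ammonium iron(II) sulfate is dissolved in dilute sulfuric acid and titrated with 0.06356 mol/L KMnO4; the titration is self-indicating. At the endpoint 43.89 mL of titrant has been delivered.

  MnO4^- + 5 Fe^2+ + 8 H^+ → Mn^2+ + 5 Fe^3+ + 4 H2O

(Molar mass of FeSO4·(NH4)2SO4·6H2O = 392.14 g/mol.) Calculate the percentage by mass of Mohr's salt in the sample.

92.83 %

n(KMnO4) = 0.04389 L × 0.06356 mol/L = 2.790 × 10^-3 mol
From the 5:1 ratio, n(FeSO4·(NH4)2SO4·6H2O) = 5/1 × 2.790 × 10^-3 = 0.01395 mol
mass of FeSO4·(NH4)2SO4·6H2O = 0.01395 × 392.14 g/mol = 5.470 g
% FeSO4·(NH4)2SO4·6H2O = 5.470 / 5.892 × 100 = 92.83 %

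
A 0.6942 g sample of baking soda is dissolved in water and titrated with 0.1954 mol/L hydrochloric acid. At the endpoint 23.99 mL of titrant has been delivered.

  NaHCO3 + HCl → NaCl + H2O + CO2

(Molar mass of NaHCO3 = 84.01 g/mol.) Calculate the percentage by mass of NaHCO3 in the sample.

n(HCl) = 0.02399 L × 0.1954 mol/L = 4.688 × 10^-3 mol
n(NaHCO3) = 4.688 × 10^-3 mol (1:1 ratio)
mass of NaHCO3 = 4.688 × 10^-3 × 84.01 g/mol = 0.3938 g
% NaHCO3 = 0.3938 / 0.6942 × 100 = 56.73 %

56.73 %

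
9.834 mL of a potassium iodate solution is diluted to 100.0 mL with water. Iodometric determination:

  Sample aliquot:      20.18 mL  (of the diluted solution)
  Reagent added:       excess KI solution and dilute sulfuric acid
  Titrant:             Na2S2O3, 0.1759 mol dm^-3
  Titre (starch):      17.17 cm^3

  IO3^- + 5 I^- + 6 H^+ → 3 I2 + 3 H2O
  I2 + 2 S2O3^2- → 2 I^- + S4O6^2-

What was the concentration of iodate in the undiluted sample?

0.2536 mol/L

n(S2O3^2-) = 0.01717 × 0.1759 = 3.020 × 10^-3 mol
n(I2) = n(S2O3^2-)/2 = 1.510 × 10^-3 mol
From the 1:3 ratio, n(IO3^-) in the aliquot = 1/3 × 1.510 × 10^-3 = 5.034 × 10^-4 mol
[IO3^-]_dilute = 5.034 × 10^-4 / 0.02018 = 0.02494 mol/L
[IO3^-]_original = 0.02494 × 100.0/9.834 = 0.2536 mol/L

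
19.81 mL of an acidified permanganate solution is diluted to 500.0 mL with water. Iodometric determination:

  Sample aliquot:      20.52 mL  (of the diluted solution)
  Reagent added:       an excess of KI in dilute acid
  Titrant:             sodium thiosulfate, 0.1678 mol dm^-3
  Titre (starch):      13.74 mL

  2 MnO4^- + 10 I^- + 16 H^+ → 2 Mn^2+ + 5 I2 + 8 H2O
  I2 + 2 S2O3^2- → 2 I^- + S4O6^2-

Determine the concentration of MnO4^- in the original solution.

n(S2O3^2-) = 0.01374 × 0.1678 = 2.306 × 10^-3 mol
n(I2) = n(S2O3^2-)/2 = 1.153 × 10^-3 mol
From the 2:5 ratio, n(MnO4^-) in the aliquot = 2/5 × 1.153 × 10^-3 = 4.611 × 10^-4 mol
[MnO4^-]_dilute = 4.611 × 10^-4 / 0.02052 = 0.02247 mol/L
[MnO4^-]_original = 0.02247 × 500.0/19.81 = 0.5672 mol/L

0.5672 mol/L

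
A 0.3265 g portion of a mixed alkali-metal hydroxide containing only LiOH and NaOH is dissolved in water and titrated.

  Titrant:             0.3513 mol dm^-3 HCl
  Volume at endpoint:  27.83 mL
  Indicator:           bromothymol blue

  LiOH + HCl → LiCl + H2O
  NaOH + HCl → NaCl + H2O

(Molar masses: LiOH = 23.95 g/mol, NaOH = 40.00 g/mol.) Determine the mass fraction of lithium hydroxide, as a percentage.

n(HCl) = 0.02783 × 0.3513 = 9.777 × 10^-3 mol
Let x = n(LiOH), y = n(NaOH).
Titrant: 1x + 1y = 9.777 × 10^-3;  mass: 23.95x + 40.00y = 0.3265
Solving, x = 4.023 × 10^-3 mol, y = 5.754 × 10^-3 mol
mass of LiOH = 4.023 × 10^-3 × 23.95 = 0.09635 g
% LiOH = 0.09635 / 0.3265 × 100 = 29.51 %

29.51 %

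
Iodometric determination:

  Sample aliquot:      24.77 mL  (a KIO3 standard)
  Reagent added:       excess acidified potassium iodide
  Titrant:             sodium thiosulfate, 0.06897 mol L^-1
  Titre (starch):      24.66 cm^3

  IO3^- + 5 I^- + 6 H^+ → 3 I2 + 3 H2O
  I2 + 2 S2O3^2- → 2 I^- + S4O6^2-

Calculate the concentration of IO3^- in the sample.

0.01144 mol/L

n(S2O3^2-) = 0.02466 × 0.06897 = 1.701 × 10^-3 mol
n(I2) = n(S2O3^2-)/2 = 8.504 × 10^-4 mol
From the 1:3 ratio, n(IO3^-) in the aliquot = 1/3 × 8.504 × 10^-4 = 2.835 × 10^-4 mol
[IO3^-] = 2.835 × 10^-4 / 0.02477 = 0.01144 mol/L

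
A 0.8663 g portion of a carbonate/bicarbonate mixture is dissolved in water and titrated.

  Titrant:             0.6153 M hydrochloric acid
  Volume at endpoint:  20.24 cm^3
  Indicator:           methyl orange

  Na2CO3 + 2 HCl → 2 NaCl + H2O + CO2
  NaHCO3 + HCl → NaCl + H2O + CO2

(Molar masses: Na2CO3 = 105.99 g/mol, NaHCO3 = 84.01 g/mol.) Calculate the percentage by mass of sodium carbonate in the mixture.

35.49 %

n(HCl) = 0.02024 × 0.6153 = 0.01245 mol
Let x = n(Na2CO3), y = n(NaHCO3).
Titrant: 2x + 1y = 0.01245;  mass: 105.99x + 84.01y = 0.8663
Solving, x = 2.901 × 10^-3 mol, y = 6.652 × 10^-3 mol
mass of Na2CO3 = 2.901 × 10^-3 × 105.99 = 0.3074 g
% Na2CO3 = 0.3074 / 0.8663 × 100 = 35.49 %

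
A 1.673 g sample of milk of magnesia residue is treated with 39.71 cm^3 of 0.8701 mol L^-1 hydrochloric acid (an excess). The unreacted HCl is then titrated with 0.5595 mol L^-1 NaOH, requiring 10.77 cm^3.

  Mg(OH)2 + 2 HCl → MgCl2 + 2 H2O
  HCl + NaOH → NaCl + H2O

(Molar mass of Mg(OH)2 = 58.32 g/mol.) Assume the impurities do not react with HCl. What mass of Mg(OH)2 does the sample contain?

0.8318 g

n(HCl) added = 0.03971 × 0.8701 = 0.03455 mol
n(NaOH) used in back-titration = 0.01077 × 0.5595 = 6.026 × 10^-3 mol
n(HCl) left over = 6.026 × 10^-3 mol (1:1 ratio)
n(HCl) consumed by analyte = 0.03455 − 6.026 × 10^-3 = 0.02853 mol
From the 1:2 ratio, n(Mg(OH)2) = 1/2 × 0.02853 = 0.01426 mol
mass of Mg(OH)2 = 0.01426 × 58.32 = 0.8318 g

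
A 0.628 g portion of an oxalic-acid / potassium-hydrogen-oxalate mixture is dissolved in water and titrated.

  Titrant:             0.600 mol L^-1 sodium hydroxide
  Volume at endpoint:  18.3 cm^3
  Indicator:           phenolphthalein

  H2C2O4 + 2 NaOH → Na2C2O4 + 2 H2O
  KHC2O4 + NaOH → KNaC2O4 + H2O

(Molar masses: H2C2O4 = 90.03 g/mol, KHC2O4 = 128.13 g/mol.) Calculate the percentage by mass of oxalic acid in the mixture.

n(NaOH) = 0.0183 × 0.600 = 0.0110 mol
Let x = n(H2C2O4), y = n(KHC2O4).
Titrant: 2x + 1y = 0.0110;  mass: 90.03x + 128.13y = 0.628
Solving, x = 4.69 × 10^-3 mol, y = 1.61 × 10^-3 mol
mass of H2C2O4 = 4.69 × 10^-3 × 90.03 = 0.422 g
% H2C2O4 = 0.422 / 0.628 × 100 = 67.2 %

67.2 %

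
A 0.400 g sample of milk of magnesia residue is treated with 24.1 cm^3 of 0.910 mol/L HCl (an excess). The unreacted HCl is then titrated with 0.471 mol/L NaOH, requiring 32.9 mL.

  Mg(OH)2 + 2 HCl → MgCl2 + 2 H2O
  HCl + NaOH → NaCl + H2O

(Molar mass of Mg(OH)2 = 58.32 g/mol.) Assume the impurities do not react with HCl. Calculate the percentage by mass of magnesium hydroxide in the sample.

46.9 %

n(HCl) added = 0.0241 × 0.910 = 0.0219 mol
n(NaOH) used in back-titration = 0.0329 × 0.471 = 0.0155 mol
n(HCl) left over = 0.0155 mol (1:1 ratio)
n(HCl) consumed by analyte = 0.0219 − 0.0155 = 6.44 × 10^-3 mol
From the 1:2 ratio, n(Mg(OH)2) = 1/2 × 6.44 × 10^-3 = 3.22 × 10^-3 mol
mass of Mg(OH)2 = 3.22 × 10^-3 × 58.32 = 0.188 g
% Mg(OH)2 = 0.188 / 0.400 × 100 = 46.9 %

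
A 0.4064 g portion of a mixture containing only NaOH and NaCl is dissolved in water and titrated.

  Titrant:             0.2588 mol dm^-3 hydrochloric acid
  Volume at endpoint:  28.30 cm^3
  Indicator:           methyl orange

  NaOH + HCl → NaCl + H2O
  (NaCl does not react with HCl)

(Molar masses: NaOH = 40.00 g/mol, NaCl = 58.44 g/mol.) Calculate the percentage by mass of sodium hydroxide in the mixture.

72.09 %

n(HCl) = 0.02830 × 0.2588 = 7.324 × 10^-3 mol
Let x = n(NaOH), y = n(NaCl).
Titrant: 1x = 7.324 × 10^-3;  mass: 40.00x + 58.44y = 0.4064
Solving, x = 7.324 × 10^-3 mol, y = 1.941 × 10^-3 mol
mass of NaOH = 7.324 × 10^-3 × 40.00 = 0.2930 g
% NaOH = 0.2930 / 0.4064 × 100 = 72.09 %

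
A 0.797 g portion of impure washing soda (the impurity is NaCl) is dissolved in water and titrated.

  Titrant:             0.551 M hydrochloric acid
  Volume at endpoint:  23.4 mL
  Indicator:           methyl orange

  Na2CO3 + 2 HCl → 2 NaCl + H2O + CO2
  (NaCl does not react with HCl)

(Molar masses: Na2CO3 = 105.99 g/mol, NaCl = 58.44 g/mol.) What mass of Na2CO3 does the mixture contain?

0.683 g

n(HCl) = 0.0234 × 0.551 = 0.0129 mol
Let x = n(Na2CO3), y = n(NaCl).
Titrant: 2x = 0.0129;  mass: 105.99x + 58.44y = 0.797
Solving, x = 6.45 × 10^-3 mol, y = 1.95 × 10^-3 mol
mass of Na2CO3 = 6.45 × 10^-3 × 105.99 = 0.683 g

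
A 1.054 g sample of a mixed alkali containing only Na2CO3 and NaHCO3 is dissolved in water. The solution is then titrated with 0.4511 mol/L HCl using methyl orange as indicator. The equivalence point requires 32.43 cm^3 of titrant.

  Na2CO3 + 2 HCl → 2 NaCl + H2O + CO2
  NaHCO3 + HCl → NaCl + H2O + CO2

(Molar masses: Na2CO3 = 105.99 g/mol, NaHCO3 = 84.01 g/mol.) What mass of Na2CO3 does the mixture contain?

0.2990 g

n(HCl) = 0.03243 × 0.4511 = 0.01463 mol
Let x = n(Na2CO3), y = n(NaHCO3).
Titrant: 2x + 1y = 0.01463;  mass: 105.99x + 84.01y = 1.054
Solving, x = 2.821 × 10^-3 mol, y = 8.987 × 10^-3 mol
mass of Na2CO3 = 2.821 × 10^-3 × 105.99 = 0.2990 g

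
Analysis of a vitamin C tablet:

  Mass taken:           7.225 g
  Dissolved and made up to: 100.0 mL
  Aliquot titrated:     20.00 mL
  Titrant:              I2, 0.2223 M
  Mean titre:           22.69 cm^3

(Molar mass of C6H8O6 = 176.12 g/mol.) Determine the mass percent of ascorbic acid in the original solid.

C6H8O6 + I2 → C6H6O6 + 2 HI
n(I2) per titration = 0.02269 × 0.2223 = 5.044 × 10^-3 mol
n(C6H8O6) in each aliquot = 5.044 × 10^-3 mol (1:1 ratio)
n(C6H8O6) in the whole flask = 5.044 × 10^-3 × 100.0/20.00 = 0.02522 mol
mass of C6H8O6 = 0.02522 × 176.12 = 4.442 g
% C6H8O6 = 4.442 / 7.225 × 100 = 61.48 %

61.48 %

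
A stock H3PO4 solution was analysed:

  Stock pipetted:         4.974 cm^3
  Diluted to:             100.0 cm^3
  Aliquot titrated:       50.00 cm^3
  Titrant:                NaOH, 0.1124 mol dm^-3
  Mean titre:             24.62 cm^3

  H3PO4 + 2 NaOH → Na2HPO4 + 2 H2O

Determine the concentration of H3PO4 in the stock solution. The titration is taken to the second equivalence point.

0.5564 mol/L

n(NaOH) = 0.02462 × 0.1124 = 2.767 × 10^-3 mol
From the 1:2 ratio, n(H3PO4) in the aliquot = 1/2 × 2.767 × 10^-3 = 1.384 × 10^-3 mol
[H3PO4]_dilute = 1.384 × 10^-3 / 0.05000 = 0.02767 mol/L
Dilution factor = 100.0 / 4.974 = 20.10
[H3PO4]_stock = 0.02767 × 20.10 = 0.5564 mol/L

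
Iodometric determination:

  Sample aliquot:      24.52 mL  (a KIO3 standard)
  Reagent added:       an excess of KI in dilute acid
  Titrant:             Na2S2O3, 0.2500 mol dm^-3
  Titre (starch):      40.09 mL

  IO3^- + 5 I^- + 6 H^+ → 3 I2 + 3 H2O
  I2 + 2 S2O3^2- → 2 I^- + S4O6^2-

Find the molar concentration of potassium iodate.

n(S2O3^2-) = 0.04009 × 0.2500 = 0.01002 mol
n(I2) = n(S2O3^2-)/2 = 5.011 × 10^-3 mol
From the 1:3 ratio, n(IO3^-) in the aliquot = 1/3 × 5.011 × 10^-3 = 1.670 × 10^-3 mol
[IO3^-] = 1.670 × 10^-3 / 0.02452 = 0.06812 mol/L

0.06812 mol/L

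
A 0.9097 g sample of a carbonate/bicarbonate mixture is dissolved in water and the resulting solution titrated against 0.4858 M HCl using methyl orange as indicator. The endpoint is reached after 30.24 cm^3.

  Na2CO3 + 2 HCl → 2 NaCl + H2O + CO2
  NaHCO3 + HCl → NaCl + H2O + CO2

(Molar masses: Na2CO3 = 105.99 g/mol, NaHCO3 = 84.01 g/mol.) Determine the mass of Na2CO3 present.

0.5544 g

n(HCl) = 0.03024 × 0.4858 = 0.01469 mol
Let x = n(Na2CO3), y = n(NaHCO3).
Titrant: 2x + 1y = 0.01469;  mass: 105.99x + 84.01y = 0.9097
Solving, x = 5.231 × 10^-3 mol, y = 4.229 × 10^-3 mol
mass of Na2CO3 = 5.231 × 10^-3 × 105.99 = 0.5544 g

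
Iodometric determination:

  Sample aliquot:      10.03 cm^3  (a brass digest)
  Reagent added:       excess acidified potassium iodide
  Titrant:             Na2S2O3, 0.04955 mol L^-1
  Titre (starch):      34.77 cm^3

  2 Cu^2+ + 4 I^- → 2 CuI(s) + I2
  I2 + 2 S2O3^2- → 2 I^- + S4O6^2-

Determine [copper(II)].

0.1718 mol/L

n(S2O3^2-) = 0.03477 × 0.04955 = 1.723 × 10^-3 mol
n(I2) = n(S2O3^2-)/2 = 8.614 × 10^-4 mol
From the 2:1 ratio, n(Cu2+) in the aliquot = 2/1 × 8.614 × 10^-4 = 1.723 × 10^-3 mol
[Cu2+] = 1.723 × 10^-3 / 0.01003 = 0.1718 mol/L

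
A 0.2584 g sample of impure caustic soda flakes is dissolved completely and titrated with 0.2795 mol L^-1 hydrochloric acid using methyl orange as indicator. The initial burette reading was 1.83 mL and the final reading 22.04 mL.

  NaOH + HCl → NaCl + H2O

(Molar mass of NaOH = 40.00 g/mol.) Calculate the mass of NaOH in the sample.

n(HCl) = 0.02021 L × 0.2795 mol/L = 5.649 × 10^-3 mol
n(NaOH) = 5.649 × 10^-3 mol (1:1 ratio)
mass of NaOH = 5.649 × 10^-3 × 40.00 g/mol = 0.2259 g

0.2259 g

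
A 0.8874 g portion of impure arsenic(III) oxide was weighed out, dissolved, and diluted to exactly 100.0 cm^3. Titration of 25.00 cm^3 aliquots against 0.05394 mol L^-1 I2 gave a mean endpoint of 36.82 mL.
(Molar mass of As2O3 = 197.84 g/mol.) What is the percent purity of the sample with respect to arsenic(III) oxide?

As2O3 + 2 I2 + 2 H2O → As2O5 + 4 HI
n(I2) per titration = 0.03682 × 0.05394 = 1.986 × 10^-3 mol
From the 1:2 ratio, n(As2O3) in each aliquot = 1/2 × 1.986 × 10^-3 = 9.930 × 10^-4 mol
n(As2O3) in the whole flask = 9.930 × 10^-4 × 100.0/25.00 = 3.972 × 10^-3 mol
mass of As2O3 = 3.972 × 10^-3 × 197.84 = 0.7858 g
% As2O3 = 0.7858 / 0.8874 × 100 = 88.56 %

88.56 %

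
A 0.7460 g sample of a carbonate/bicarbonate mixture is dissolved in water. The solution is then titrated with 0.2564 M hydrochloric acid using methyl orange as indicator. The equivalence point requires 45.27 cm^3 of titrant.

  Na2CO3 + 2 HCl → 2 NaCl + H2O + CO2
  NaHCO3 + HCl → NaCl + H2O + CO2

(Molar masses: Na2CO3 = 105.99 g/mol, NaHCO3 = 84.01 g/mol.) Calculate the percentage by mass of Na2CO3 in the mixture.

n(HCl) = 0.04527 × 0.2564 = 0.01161 mol
Let x = n(Na2CO3), y = n(NaHCO3).
Titrant: 2x + 1y = 0.01161;  mass: 105.99x + 84.01y = 0.7460
Solving, x = 3.694 × 10^-3 mol, y = 4.220 × 10^-3 mol
mass of Na2CO3 = 3.694 × 10^-3 × 105.99 = 0.3915 g
% Na2CO3 = 0.3915 / 0.7460 × 100 = 52.48 %

52.48 %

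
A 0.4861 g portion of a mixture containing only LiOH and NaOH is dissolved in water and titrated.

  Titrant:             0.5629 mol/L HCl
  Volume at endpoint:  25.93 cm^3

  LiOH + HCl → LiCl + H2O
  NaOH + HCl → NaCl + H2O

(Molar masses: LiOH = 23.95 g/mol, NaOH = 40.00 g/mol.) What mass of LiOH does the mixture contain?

0.1458 g

n(HCl) = 0.02593 × 0.5629 = 0.01460 mol
Let x = n(LiOH), y = n(NaOH).
Titrant: 1x + 1y = 0.01460;  mass: 23.95x + 40.00y = 0.4861
Solving, x = 6.090 × 10^-3 mol, y = 8.506 × 10^-3 mol
mass of LiOH = 6.090 × 10^-3 × 23.95 = 0.1458 g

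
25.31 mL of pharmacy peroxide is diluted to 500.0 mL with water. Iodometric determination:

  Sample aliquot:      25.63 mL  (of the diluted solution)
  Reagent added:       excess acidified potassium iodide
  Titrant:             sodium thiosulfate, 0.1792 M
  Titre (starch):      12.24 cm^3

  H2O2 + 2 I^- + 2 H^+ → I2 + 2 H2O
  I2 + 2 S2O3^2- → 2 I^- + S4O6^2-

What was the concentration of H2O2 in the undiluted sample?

0.8453 M

n(S2O3^2-) = 0.01224 × 0.1792 = 2.193 × 10^-3 mol
n(I2) = n(S2O3^2-)/2 = 1.097 × 10^-3 mol
n(H2O2) in the aliquot = 1.097 × 10^-3 mol (1:1 ratio)
[H2O2]_dilute = 1.097 × 10^-3 / 0.02563 = 0.04279 mol/L
[H2O2]_original = 0.04279 × 500.0/25.31 = 0.8453 mol/L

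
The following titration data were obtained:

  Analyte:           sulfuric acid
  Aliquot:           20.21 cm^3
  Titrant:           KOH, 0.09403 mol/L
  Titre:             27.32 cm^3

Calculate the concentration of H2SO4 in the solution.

H2SO4 + 2 KOH → K2SO4 + 2 H2O
n(KOH) = 0.02732 L × 0.09403 mol/L = 2.569 × 10^-3 mol
From the 1:2 mole ratio, n(H2SO4) = 1/2 × 2.569 × 10^-3 = 1.284 × 10^-3 mol
[H2SO4] = 1.284 × 10^-3 mol / 0.02021 L = 0.06356 mol/L

0.06356 mol/L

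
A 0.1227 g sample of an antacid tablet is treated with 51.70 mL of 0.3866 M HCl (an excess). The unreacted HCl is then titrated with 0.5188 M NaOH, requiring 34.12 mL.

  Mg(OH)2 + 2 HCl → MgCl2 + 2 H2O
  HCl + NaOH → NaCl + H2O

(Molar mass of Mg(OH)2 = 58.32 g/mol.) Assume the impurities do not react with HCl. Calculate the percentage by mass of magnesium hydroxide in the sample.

n(HCl) added = 0.05170 × 0.3866 = 0.01999 mol
n(NaOH) used in back-titration = 0.03412 × 0.5188 = 0.01770 mol
n(HCl) left over = 0.01770 mol (1:1 ratio)
n(HCl) consumed by analyte = 0.01999 − 0.01770 = 2.286 × 10^-3 mol
From the 1:2 ratio, n(Mg(OH)2) = 1/2 × 2.286 × 10^-3 = 1.143 × 10^-3 mol
mass of Mg(OH)2 = 1.143 × 10^-3 × 58.32 = 0.06665 g
% Mg(OH)2 = 0.06665 / 0.1227 × 100 = 54.32 %

54.32 %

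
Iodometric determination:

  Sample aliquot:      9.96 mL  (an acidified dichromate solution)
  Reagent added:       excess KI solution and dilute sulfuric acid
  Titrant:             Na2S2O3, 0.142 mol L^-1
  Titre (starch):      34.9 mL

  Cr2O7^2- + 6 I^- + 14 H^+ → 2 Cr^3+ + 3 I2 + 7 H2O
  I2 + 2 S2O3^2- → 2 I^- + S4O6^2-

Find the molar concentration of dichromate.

n(S2O3^2-) = 0.0349 × 0.142 = 4.96 × 10^-3 mol
n(I2) = n(S2O3^2-)/2 = 2.48 × 10^-3 mol
From the 1:3 ratio, n(Cr2O7^2-) in the aliquot = 1/3 × 2.48 × 10^-3 = 8.26 × 10^-4 mol
[Cr2O7^2-] = 8.26 × 10^-4 / 0.00996 = 0.0829 mol/L

0.0829 mol/L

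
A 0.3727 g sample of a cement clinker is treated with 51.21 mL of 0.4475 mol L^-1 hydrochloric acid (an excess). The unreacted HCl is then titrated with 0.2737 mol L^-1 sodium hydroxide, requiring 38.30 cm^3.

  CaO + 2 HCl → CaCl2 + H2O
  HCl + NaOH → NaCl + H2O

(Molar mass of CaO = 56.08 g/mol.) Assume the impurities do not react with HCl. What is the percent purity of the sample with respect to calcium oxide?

n(HCl) added = 0.05121 × 0.4475 = 0.02292 mol
n(NaOH) used in back-titration = 0.03830 × 0.2737 = 0.01048 mol
n(HCl) left over = 0.01048 mol (1:1 ratio)
n(HCl) consumed by analyte = 0.02292 − 0.01048 = 0.01243 mol
From the 1:2 ratio, n(CaO) = 1/2 × 0.01243 = 6.217 × 10^-3 mol
mass of CaO = 6.217 × 10^-3 × 56.08 = 0.3486 g
% CaO = 0.3486 / 0.3727 × 100 = 93.55 %

93.55 %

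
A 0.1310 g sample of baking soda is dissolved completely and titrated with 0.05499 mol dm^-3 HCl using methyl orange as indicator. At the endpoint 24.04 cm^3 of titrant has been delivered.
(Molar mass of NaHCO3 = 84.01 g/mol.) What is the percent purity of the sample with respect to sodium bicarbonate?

NaHCO3 + HCl → NaCl + H2O + CO2
n(HCl) = 0.02404 L × 0.05499 mol/L = 1.322 × 10^-3 mol
n(NaHCO3) = 1.322 × 10^-3 mol (1:1 ratio)
mass of NaHCO3 = 1.322 × 10^-3 × 84.01 g/mol = 0.1111 g
% NaHCO3 = 0.1111 / 0.1310 × 100 = 84.78 %

84.78 %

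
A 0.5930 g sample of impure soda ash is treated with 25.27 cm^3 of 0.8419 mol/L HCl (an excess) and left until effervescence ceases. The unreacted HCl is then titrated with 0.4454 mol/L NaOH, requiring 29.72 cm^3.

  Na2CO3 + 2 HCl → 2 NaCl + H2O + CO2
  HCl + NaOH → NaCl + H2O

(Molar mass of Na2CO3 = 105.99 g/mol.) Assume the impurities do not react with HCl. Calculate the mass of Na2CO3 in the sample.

n(HCl) added = 0.02527 × 0.8419 = 0.02127 mol
n(NaOH) used in back-titration = 0.02972 × 0.4454 = 0.01324 mol
n(HCl) left over = 0.01324 mol (1:1 ratio)
n(HCl) consumed by analyte = 0.02127 − 0.01324 = 8.038 × 10^-3 mol
From the 1:2 ratio, n(Na2CO3) = 1/2 × 8.038 × 10^-3 = 4.019 × 10^-3 mol
mass of Na2CO3 = 4.019 × 10^-3 × 105.99 = 0.4259 g

0.4259 g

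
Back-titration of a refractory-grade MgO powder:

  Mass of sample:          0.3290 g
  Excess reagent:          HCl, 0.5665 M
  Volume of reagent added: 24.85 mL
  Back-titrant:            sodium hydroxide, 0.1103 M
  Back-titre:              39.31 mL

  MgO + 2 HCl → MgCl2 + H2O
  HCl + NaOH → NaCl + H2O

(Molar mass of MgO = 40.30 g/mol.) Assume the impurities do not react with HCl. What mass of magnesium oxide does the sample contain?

0.1963 g

n(HCl) added = 0.02485 × 0.5665 = 0.01408 mol
n(NaOH) used in back-titration = 0.03931 × 0.1103 = 4.336 × 10^-3 mol
n(HCl) left over = 4.336 × 10^-3 mol (1:1 ratio)
n(HCl) consumed by analyte = 0.01408 − 4.336 × 10^-3 = 9.742 × 10^-3 mol
From the 1:2 ratio, n(MgO) = 1/2 × 9.742 × 10^-3 = 4.871 × 10^-3 mol
mass of MgO = 4.871 × 10^-3 × 40.30 = 0.1963 g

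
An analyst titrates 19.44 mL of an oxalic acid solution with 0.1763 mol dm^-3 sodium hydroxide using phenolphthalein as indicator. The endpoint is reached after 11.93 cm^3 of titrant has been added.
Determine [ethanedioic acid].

H2C2O4 + 2 NaOH → Na2C2O4 + 2 H2O
n(NaOH) = 0.01193 L × 0.1763 mol/L = 2.103 × 10^-3 mol
From the 1:2 mole ratio, n(H2C2O4) = 1/2 × 2.103 × 10^-3 = 1.052 × 10^-3 mol
[H2C2O4] = 1.052 × 10^-3 mol / 0.01944 L = 0.05410 mol/L

0.05410 mol/L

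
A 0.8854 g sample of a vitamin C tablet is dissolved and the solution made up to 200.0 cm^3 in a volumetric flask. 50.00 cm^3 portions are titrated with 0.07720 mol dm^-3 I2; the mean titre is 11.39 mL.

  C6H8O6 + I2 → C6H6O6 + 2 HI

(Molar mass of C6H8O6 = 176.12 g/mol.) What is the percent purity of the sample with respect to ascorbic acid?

69.96 %

n(I2) per titration = 0.01139 × 0.07720 = 8.793 × 10^-4 mol
n(C6H8O6) in each aliquot = 8.793 × 10^-4 mol (1:1 ratio)
n(C6H8O6) in the whole flask = 8.793 × 10^-4 × 200.0/50.00 = 3.517 × 10^-3 mol
mass of C6H8O6 = 3.517 × 10^-3 × 176.12 = 0.6195 g
% C6H8O6 = 0.6195 / 0.8854 × 100 = 69.96 %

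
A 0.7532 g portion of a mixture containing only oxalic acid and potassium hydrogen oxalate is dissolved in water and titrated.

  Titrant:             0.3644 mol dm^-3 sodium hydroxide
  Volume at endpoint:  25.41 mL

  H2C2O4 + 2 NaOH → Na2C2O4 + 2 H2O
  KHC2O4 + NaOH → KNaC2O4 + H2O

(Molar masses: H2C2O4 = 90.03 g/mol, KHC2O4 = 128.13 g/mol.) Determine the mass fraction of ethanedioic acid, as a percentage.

n(NaOH) = 0.02541 × 0.3644 = 9.259 × 10^-3 mol
Let x = n(H2C2O4), y = n(KHC2O4).
Titrant: 2x + 1y = 9.259 × 10^-3;  mass: 90.03x + 128.13y = 0.7532
Solving, x = 2.606 × 10^-3 mol, y = 4.047 × 10^-3 mol
mass of H2C2O4 = 2.606 × 10^-3 × 90.03 = 0.2346 g
% H2C2O4 = 0.2346 / 0.7532 × 100 = 31.15 %

31.15 %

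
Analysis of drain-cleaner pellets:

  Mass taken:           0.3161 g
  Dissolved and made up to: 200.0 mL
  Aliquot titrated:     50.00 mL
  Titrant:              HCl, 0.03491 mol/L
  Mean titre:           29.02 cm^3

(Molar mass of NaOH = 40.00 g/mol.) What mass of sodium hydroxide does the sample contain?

NaOH + HCl → NaCl + H2O
n(HCl) per titration = 0.02902 × 0.03491 = 1.013 × 10^-3 mol
n(NaOH) in each aliquot = 1.013 × 10^-3 mol (1:1 ratio)
n(NaOH) in the whole flask = 1.013 × 10^-3 × 200.0/50.00 = 4.052 × 10^-3 mol
mass of NaOH = 4.052 × 10^-3 × 40.00 = 0.1621 g

0.1621 g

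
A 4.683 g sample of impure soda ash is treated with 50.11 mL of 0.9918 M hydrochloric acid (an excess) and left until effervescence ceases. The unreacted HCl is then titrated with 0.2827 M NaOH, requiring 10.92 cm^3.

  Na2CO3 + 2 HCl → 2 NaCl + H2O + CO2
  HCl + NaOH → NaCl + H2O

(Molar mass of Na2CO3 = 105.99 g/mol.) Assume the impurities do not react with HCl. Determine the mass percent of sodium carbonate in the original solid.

52.75 %

n(HCl) added = 0.05011 × 0.9918 = 0.04970 mol
n(NaOH) used in back-titration = 0.01092 × 0.2827 = 3.087 × 10^-3 mol
n(HCl) left over = 3.087 × 10^-3 mol (1:1 ratio)
n(HCl) consumed by analyte = 0.04970 − 3.087 × 10^-3 = 0.04661 mol
From the 1:2 ratio, n(Na2CO3) = 1/2 × 0.04661 = 0.02331 mol
mass of Na2CO3 = 0.02331 × 105.99 = 2.470 g
% Na2CO3 = 2.470 / 4.683 × 100 = 52.75 %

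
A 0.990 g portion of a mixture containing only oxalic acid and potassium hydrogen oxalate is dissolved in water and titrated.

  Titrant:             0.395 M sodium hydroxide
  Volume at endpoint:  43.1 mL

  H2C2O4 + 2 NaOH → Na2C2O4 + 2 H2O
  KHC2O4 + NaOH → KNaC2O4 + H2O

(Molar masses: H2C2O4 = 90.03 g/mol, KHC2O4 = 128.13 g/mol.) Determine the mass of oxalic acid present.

0.645 g

n(NaOH) = 0.0431 × 0.395 = 0.0170 mol
Let x = n(H2C2O4), y = n(KHC2O4).
Titrant: 2x + 1y = 0.0170;  mass: 90.03x + 128.13y = 0.990
Solving, x = 7.17 × 10^-3 mol, y = 2.69 × 10^-3 mol
mass of H2C2O4 = 7.17 × 10^-3 × 90.03 = 0.645 g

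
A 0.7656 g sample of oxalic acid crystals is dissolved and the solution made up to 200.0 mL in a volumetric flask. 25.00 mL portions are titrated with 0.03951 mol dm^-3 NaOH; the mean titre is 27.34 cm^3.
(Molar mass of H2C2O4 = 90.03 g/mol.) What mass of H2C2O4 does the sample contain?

0.3890 g

H2C2O4 + 2 NaOH → Na2C2O4 + 2 H2O
n(NaOH) per titration = 0.02734 × 0.03951 = 1.080 × 10^-3 mol
From the 1:2 ratio, n(H2C2O4) in each aliquot = 1/2 × 1.080 × 10^-3 = 5.401 × 10^-4 mol
n(H2C2O4) in the whole flask = 5.401 × 10^-4 × 200.0/25.00 = 4.321 × 10^-3 mol
mass of H2C2O4 = 4.321 × 10^-3 × 90.03 = 0.3890 g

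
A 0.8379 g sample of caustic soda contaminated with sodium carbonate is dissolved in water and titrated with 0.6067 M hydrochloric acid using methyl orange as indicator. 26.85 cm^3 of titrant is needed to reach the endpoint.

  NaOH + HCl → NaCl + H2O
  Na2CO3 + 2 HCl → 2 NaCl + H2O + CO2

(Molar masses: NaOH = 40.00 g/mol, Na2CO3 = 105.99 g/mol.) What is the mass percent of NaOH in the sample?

n(HCl) = 0.02685 × 0.6067 = 0.01629 mol
Let x = n(NaOH), y = n(Na2CO3).
Titrant: 1x + 2y = 0.01629;  mass: 40.00x + 105.99y = 0.8379
Solving, x = 1.953 × 10^-3 mol, y = 7.168 × 10^-3 mol
mass of NaOH = 1.953 × 10^-3 × 40.00 = 0.07813 g
% NaOH = 0.07813 / 0.8379 × 100 = 9.325 %

9.325 %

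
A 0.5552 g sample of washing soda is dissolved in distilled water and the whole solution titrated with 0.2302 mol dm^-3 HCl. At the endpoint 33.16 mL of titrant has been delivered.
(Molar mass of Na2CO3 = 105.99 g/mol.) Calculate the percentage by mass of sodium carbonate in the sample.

Na2CO3 + 2 HCl → 2 NaCl + H2O + CO2
n(HCl) = 0.03316 L × 0.2302 mol/L = 7.633 × 10^-3 mol
From the 1:2 ratio, n(Na2CO3) = 1/2 × 7.633 × 10^-3 = 3.817 × 10^-3 mol
mass of Na2CO3 = 3.817 × 10^-3 × 105.99 g/mol = 0.4045 g
% Na2CO3 = 0.4045 / 0.5552 × 100 = 72.86 %

72.86 %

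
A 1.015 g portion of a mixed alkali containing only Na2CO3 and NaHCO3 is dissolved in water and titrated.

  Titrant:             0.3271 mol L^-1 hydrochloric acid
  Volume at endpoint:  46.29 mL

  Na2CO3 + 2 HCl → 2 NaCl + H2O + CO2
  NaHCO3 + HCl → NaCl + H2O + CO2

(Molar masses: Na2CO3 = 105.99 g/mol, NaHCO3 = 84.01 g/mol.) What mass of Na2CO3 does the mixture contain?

0.4392 g

n(HCl) = 0.04629 × 0.3271 = 0.01514 mol
Let x = n(Na2CO3), y = n(NaHCO3).
Titrant: 2x + 1y = 0.01514;  mass: 105.99x + 84.01y = 1.015
Solving, x = 4.144 × 10^-3 mol, y = 6.854 × 10^-3 mol
mass of Na2CO3 = 4.144 × 10^-3 × 105.99 = 0.4392 g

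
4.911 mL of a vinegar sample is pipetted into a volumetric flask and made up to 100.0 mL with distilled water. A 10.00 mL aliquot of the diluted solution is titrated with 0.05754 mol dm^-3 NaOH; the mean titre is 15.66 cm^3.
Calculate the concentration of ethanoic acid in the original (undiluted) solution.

1.835 mol/L

CH3COOH + NaOH → CH3COONa + H2O
n(NaOH) = 0.01566 × 0.05754 = 9.011 × 10^-4 mol
n(CH3COOH) in the aliquot = 9.011 × 10^-4 mol (1:1 ratio)
[CH3COOH]_dilute = 9.011 × 10^-4 / 0.01000 = 0.09011 mol/L
Dilution factor = 100.0 / 4.911 = 20.36
[CH3COOH]_stock = 0.09011 × 20.36 = 1.835 mol/L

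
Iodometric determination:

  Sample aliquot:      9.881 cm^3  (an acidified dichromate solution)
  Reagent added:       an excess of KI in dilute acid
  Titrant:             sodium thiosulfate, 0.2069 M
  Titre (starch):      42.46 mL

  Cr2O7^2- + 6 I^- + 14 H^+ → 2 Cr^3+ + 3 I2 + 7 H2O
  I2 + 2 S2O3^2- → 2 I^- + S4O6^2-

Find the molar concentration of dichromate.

n(S2O3^2-) = 0.04246 × 0.2069 = 8.785 × 10^-3 mol
n(I2) = n(S2O3^2-)/2 = 4.392 × 10^-3 mol
From the 1:3 ratio, n(Cr2O7^2-) in the aliquot = 1/3 × 4.392 × 10^-3 = 1.464 × 10^-3 mol
[Cr2O7^2-] = 1.464 × 10^-3 / 0.009881 = 0.1482 mol/L

0.1482 M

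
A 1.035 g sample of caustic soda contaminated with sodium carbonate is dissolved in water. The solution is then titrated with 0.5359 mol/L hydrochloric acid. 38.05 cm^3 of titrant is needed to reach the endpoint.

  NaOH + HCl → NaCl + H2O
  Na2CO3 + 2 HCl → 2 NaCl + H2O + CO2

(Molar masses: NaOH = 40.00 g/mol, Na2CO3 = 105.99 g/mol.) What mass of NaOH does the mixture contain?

0.1404 g

n(HCl) = 0.03805 × 0.5359 = 0.02039 mol
Let x = n(NaOH), y = n(Na2CO3).
Titrant: 1x + 2y = 0.02039;  mass: 40.00x + 105.99y = 1.035
Solving, x = 3.511 × 10^-3 mol, y = 8.440 × 10^-3 mol
mass of NaOH = 3.511 × 10^-3 × 40.00 = 0.1404 g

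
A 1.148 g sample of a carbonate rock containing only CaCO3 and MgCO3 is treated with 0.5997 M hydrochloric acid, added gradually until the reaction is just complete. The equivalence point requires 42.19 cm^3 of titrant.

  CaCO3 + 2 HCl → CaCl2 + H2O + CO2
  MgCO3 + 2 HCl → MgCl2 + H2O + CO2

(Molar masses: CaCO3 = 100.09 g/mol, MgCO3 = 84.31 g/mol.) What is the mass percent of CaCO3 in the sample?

n(HCl) = 0.04219 × 0.5997 = 0.02530 mol
Let x = n(CaCO3), y = n(MgCO3).
Titrant: 2x + 2y = 0.02530;  mass: 100.09x + 84.31y = 1.148
Solving, x = 5.160 × 10^-3 mol, y = 7.491 × 10^-3 mol
mass of CaCO3 = 5.160 × 10^-3 × 100.09 = 0.5164 g
% CaCO3 = 0.5164 / 1.148 × 100 = 44.99 %

44.99 %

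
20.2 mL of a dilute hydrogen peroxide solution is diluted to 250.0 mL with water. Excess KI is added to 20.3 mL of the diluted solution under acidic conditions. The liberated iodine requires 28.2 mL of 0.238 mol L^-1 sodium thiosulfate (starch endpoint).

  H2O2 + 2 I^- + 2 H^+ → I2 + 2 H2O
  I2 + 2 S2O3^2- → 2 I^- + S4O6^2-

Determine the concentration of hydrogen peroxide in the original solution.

n(S2O3^2-) = 0.0282 × 0.238 = 6.71 × 10^-3 mol
n(I2) = n(S2O3^2-)/2 = 3.36 × 10^-3 mol
n(H2O2) in the aliquot = 3.36 × 10^-3 mol (1:1 ratio)
[H2O2]_dilute = 3.36 × 10^-3 / 0.0203 = 0.165 mol/L
[H2O2]_original = 0.165 × 250.0/20.2 = 2.05 mol/L

2.05 mol/L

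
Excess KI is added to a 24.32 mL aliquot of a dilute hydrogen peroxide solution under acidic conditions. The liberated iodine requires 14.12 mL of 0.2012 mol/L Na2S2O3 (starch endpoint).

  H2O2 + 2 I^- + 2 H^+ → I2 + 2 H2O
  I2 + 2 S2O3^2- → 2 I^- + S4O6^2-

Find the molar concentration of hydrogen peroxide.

0.05841 mol/L

n(S2O3^2-) = 0.01412 × 0.2012 = 2.841 × 10^-3 mol
n(I2) = n(S2O3^2-)/2 = 1.420 × 10^-3 mol
n(H2O2) in the aliquot = 1.420 × 10^-3 mol (1:1 ratio)
[H2O2] = 1.420 × 10^-3 / 0.02432 = 0.05841 mol/L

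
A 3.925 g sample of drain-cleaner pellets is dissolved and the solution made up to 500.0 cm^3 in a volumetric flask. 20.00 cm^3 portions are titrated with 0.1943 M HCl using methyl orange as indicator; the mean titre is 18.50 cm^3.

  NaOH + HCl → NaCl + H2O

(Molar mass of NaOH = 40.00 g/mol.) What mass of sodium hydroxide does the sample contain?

3.595 g

n(HCl) per titration = 0.01850 × 0.1943 = 3.595 × 10^-3 mol
n(NaOH) in each aliquot = 3.595 × 10^-3 mol (1:1 ratio)
n(NaOH) in the whole flask = 3.595 × 10^-3 × 500.0/20.00 = 0.08986 mol
mass of NaOH = 0.08986 × 40.00 = 3.595 g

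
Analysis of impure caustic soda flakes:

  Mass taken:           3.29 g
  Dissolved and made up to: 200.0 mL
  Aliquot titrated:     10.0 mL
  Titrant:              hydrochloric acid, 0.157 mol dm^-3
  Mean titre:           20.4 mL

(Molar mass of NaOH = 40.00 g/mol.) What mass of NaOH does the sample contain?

NaOH + HCl → NaCl + H2O
n(HCl) per titration = 0.0204 × 0.157 = 3.20 × 10^-3 mol
n(NaOH) in each aliquot = 3.20 × 10^-3 mol (1:1 ratio)
n(NaOH) in the whole flask = 3.20 × 10^-3 × 200.0/10.0 = 0.0641 mol
mass of NaOH = 0.0641 × 40.00 = 2.56 g

2.56 g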